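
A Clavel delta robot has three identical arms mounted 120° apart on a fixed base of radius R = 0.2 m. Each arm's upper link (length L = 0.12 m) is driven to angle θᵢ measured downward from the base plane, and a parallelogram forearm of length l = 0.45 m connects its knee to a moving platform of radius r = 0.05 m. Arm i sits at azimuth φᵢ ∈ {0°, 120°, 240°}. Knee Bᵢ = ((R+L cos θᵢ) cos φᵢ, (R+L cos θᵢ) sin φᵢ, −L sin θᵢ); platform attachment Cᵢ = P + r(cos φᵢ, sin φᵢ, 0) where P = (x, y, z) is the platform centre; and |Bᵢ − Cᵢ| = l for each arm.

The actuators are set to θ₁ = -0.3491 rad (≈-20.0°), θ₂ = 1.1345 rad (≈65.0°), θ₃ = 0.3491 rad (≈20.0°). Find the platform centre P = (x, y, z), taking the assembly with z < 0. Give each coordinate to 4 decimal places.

(0.1354, -0.0977, -0.3794)

φ1=0.0°: virtual centre (0.2628, 0.0000, 0.0410), radius l
φ2=120.0°: virtual centre (-0.1004, 0.1738, -0.1088), radius l
arm 3 at φ=240.0°: (R−r)+L cos θ3 = 0.2628;  O3 = (-0.1314, -0.2276, -0.0410)
eliminate P² terms by subtracting sphere 1 from 2 and 3
plane₁₂: -0.7262x+0.3476y+-0.2996z = -0.0186
det = 0.6046;  x = 0.0140+-0.3200z,  y = -0.0243+0.1934z
sphere 1 gives Az²+Bz+C=0 with A=1.1398, B=0.0677, C=-0.1384;  B²−4AC=0.6353;  roots -0.3794, 0.3200;  negative root z = -0.3794
x = 0.1354, y = -0.0977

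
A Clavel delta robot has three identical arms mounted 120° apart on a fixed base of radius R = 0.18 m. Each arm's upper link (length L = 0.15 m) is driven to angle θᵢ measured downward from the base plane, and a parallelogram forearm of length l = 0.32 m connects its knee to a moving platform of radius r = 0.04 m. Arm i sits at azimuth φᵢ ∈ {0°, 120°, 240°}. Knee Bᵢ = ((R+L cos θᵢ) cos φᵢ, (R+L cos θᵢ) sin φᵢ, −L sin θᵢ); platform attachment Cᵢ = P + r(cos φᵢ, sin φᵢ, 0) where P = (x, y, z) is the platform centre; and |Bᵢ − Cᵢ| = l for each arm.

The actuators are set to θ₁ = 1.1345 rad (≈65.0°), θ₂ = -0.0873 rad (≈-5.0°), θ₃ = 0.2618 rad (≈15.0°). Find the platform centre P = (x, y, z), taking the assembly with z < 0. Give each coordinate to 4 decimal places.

(-0.1075, 0.0225, -0.2082)

φ1=0.0°: virtual centre (0.2034, 0.0000, -0.1359), radius l
arm 2 at φ=120.0°: ρ2 = 0.2894;  S2 = (-0.1447, 0.2507, 0.0131)
S3 = (0.2849·cos240.0°, 0.2849·sin240.0°, -0.0388) = (-0.1424, -0.2467, -0.0388)
eliminate P² terms by subtracting sphere 1 from 2 and 3
[-0.6962 0.5013 0.2981]·P = 0.0241;  [-0.6917 -0.4934 0.1943]·P = 0.0228
det = 0.6903;  x = -0.0338+0.3541z,  y = 0.0011+-0.1027z
sphere 1 gives Az²+Bz+C=0 with A=1.1360, B=0.1037, C=-0.0277;  B²−4AC=0.1364;  roots -0.2082, 0.1169;  negative root z = -0.2082
x = -0.1075, y = 0.0225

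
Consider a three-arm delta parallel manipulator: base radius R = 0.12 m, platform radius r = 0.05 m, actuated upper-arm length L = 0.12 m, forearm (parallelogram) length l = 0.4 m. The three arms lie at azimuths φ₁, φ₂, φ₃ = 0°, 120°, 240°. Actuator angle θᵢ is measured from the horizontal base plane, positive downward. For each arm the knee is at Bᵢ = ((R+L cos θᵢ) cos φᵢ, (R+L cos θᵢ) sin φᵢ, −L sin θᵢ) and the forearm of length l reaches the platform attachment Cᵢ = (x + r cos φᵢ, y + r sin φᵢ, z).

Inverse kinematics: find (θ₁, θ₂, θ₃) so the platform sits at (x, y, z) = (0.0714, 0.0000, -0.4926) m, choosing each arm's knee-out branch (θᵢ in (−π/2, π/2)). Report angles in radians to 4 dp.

φ1=0.0° → target in arm frame (0.0714, 0.0000)
  A cos θ + B sin θ = C:  -0.0014·cos θ + -0.4926·sin θ = -0.4044
  √(A²+B²)=0.4926;  θ1 = -1.5736+2.5339 ≈ 0.9602
rotate P by −φ2: (-0.0357, -0.0618, -0.4926)
  A cos θ + B sin θ = C:  0.1057·cos θ + -0.4926·sin θ = -0.4669
  √(A²+B²)=0.5038;  θ2 = -1.3594+2.7563 ≈ 1.3969
rotate P by −φ3: (-0.0357, 0.0618, -0.4926)
  e−x'=0.1057;  (l²−L²−(e−x')²−y'²−z²)/2L = -0.4669
  γ=atan2(-0.4926,0.1057)=-1.3594;  ψ=arccos(-0.9267)=2.7563;  θ3=γ+ψ≈1.3969

θ₁ = 0.9602, θ₂ = 1.3969, θ₃ = 1.3969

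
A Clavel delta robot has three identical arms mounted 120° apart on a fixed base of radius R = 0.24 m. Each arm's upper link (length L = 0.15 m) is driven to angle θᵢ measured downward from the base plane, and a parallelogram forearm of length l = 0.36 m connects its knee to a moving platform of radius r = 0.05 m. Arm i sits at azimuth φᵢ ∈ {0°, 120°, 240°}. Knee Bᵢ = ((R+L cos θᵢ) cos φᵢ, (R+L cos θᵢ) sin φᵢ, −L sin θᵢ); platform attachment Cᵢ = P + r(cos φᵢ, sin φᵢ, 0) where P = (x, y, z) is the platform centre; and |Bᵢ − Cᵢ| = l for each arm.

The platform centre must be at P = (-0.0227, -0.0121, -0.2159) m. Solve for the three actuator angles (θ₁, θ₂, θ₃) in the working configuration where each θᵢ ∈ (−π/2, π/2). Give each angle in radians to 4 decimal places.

φ1=0.0° → target in arm frame (-0.0227, -0.0121)
  A cos θ + B sin θ = C:  0.2127·cos θ + -0.2159·sin θ = 0.0503
  θ1 = atan2(B,A) + arccos(C/0.3031) = 0.6111
φ2=120.0° → target in arm frame (0.0009, 0.0257)
  A=0.1891, B=-0.2159, C=(l²−L²−A²−y'²−z²)/(2L)=0.0802
  √(A²+B²)=0.2870;  θ2 = -0.8514+1.2876 ≈ 0.4363
arm 3 (φ=240.0°): x'=0.0218, y'=-0.0136
  e−x'=0.1682;  (l²−L²−(e−x')²−y'²−z²)/2L = 0.1067
  √(A²+B²)=0.2737;  θ3 = -0.9090+1.1701 ≈ 0.2611

θ₁ = 0.6111, θ₂ = 0.4363, θ₃ = 0.2611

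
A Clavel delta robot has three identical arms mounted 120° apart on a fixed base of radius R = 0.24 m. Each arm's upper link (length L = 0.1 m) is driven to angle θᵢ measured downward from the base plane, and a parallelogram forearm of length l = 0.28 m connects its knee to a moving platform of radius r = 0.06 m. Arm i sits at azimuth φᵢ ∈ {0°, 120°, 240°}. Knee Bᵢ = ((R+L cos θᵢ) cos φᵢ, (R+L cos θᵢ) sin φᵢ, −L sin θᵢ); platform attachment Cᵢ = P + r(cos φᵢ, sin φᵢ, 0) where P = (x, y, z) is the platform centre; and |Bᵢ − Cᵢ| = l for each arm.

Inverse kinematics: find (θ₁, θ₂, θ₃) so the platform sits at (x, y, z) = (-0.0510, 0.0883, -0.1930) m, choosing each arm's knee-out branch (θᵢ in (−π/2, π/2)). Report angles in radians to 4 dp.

θ₁ = 1.3966, θ₂ = -0.2617, θ₃ = 1.3963

φ1=0.0° → target in arm frame (-0.0510, 0.0883)
  A=0.2310, B=-0.1930, C=(l²−L²−A²−y'²−z²)/(2L)=-0.1500
  γ=atan2(-0.1930,0.2310)=-0.6960;  ψ=arccos(-0.4984)=2.0926;  θ1=γ+ψ≈1.3966
rotate P by −φ2: (0.1020, 0.0000, -0.1930)
  A=0.0780, B=-0.1930, C=(l²−L²−A²−y'²−z²)/(2L)=0.1253
  θ2 = atan2(B,A) + arccos(C/0.2082) = -0.2617
rotate P by −φ3: (-0.0510, -0.0883, -0.1930)
  e−x'=0.2310;  (l²−L²−(e−x')²−y'²−z²)/2L = -0.1500
  γ=atan2(-0.1930,0.2310)=-0.6961;  ψ=arccos(-0.4983)=2.0924;  θ3=γ+ψ≈1.3963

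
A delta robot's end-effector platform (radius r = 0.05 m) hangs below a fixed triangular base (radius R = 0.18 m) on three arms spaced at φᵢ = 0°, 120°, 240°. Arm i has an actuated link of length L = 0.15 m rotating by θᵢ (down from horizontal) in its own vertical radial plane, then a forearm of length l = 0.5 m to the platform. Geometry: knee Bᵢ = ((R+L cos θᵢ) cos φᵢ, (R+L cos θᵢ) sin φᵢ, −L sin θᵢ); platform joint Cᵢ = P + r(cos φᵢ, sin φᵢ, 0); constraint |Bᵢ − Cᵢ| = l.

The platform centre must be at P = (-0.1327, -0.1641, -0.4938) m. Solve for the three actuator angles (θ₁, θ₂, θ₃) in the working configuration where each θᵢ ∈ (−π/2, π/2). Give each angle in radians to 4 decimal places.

φ1=0.0° → target in arm frame (-0.1327, -0.1641)
  e−x'=0.2627;  (l²−L²−(e−x')²−y'²−z²)/2L = -0.3743
  γ=atan2(-0.4938,0.2627)=-1.0819;  ψ=arccos(-0.6691)=2.3038;  θ1=γ+ψ≈1.2219
rotate P by −φ2: (-0.0758, 0.1970, -0.4938)
  e−x'=0.2058;  (l²−L²−(e−x')²−y'²−z²)/2L = -0.3249
  γ=atan2(-0.4938,0.2058)=-1.1760;  ψ=arccos(-0.6074)=2.2235;  θ2=γ+ψ≈1.0476
φ3=240.0° → target in arm frame (0.2085, -0.0329)
  A=-0.0785, B=-0.4938, C=(l²−L²−A²−y'²−z²)/(2L)=-0.0786
  √(A²+B²)=0.5000;  θ3 = -1.7284+1.7286 ≈ 0.0002

θ₁ = 1.2219, θ₂ = 1.0476, θ₃ = 0.0002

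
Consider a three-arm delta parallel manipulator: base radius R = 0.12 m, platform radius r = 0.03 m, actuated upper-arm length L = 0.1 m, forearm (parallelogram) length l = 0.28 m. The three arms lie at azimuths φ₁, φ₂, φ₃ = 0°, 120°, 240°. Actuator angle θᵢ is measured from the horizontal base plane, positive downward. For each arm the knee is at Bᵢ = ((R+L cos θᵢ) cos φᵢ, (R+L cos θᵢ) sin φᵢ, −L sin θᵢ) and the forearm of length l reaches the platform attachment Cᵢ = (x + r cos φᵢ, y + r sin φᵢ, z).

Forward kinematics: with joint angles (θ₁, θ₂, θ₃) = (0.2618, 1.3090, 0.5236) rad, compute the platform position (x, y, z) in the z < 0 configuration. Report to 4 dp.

arm 1 at φ=0.0°: ρ1 = 0.1866;  S1 = (0.1866, 0.0000, -0.0259)
φ2=120.0°: virtual centre (-0.0579, 0.1004, -0.0966), radius l
arm 3 at φ=240.0°: ρ3 = 0.1766;  S3 = (-0.0883, -0.1529, -0.0500)
subtract pairs → two planes through P
[-0.4891 0.2007 -0.1414]·P = -0.0127;  [-0.5498 -0.3059 -0.0482]·P = -0.0018
det = 0.2599;  x = 0.0164+-0.2037z,  y = -0.0235+0.2084z
quadratic in z: (1.0849)z²+(0.1113)z+(-0.0482)=0, √Δ=0.4707 → z ∈ {-0.2682, 0.1656}; z = -0.2682 (taking z<0)
x = 0.0710, y = -0.0794

(0.0710, -0.0794, -0.2682)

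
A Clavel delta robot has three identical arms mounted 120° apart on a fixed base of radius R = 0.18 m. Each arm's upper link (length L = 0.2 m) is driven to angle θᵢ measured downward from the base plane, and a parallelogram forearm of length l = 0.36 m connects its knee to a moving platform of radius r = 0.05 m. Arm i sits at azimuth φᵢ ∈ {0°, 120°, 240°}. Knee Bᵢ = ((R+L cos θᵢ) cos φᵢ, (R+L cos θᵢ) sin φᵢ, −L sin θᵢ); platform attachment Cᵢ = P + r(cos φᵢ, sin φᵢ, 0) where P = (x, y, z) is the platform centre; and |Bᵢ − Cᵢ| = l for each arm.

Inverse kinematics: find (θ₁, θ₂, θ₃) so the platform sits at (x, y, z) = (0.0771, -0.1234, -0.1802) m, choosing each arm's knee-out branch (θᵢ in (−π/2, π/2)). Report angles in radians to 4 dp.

arm 1 (φ=0.0°): x'=0.0771, y'=-0.1234
  A=0.0529, B=-0.1802, C=(l²−L²−A²−y'²−z²)/(2L)=0.0978
  γ=atan2(-0.1802,0.0529)=-1.2853;  ψ=arccos(0.5205)=1.0233;  θ1=γ+ψ≈-0.2619
φ2=120.0° → target in arm frame (-0.1454, -0.0051)
  A=0.2754, B=-0.1802, C=(l²−L²−A²−y'²−z²)/(2L)=-0.0469
  √(A²+B²)=0.3291;  θ2 = -0.5794+1.7137 ≈ 1.1343
φ3=240.0° → target in arm frame (0.0683, 0.1285)
  e−x'=0.0617;  (l²−L²−(e−x')²−y'²−z²)/2L = 0.0920
  √(A²+B²)=0.1905;  θ3 = -1.2410+1.0664 ≈ -0.1746

θ₁ = -0.2619, θ₂ = 1.1343, θ₃ = -0.1746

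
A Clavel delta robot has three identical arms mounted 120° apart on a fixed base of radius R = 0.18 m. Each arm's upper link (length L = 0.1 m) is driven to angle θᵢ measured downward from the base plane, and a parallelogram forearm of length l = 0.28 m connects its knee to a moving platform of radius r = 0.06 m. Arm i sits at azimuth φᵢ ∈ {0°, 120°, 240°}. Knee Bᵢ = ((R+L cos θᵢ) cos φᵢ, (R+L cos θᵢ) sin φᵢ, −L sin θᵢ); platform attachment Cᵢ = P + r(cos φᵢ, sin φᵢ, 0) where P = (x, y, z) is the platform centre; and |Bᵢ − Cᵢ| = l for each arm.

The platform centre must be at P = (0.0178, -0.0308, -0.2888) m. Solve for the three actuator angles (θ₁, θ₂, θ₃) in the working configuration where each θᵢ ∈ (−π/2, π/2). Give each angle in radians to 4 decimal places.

θ₁ = 0.7856, θ₂ = 1.1347, θ₃ = 0.7858

arm 1 (φ=0.0°): x'=0.0178, y'=-0.0308
  A cos θ + B sin θ = C:  0.1022·cos θ + -0.2888·sin θ = -0.1320
  θ1 = atan2(B,A) + arccos(C/0.3063) = 0.7856
arm 2 (φ=120.0°): x'=-0.0356, y'=0.0000
  A cos θ + B sin θ = C:  0.1556·cos θ + -0.2888·sin θ = -0.1960
  γ=atan2(-0.2888,0.1556)=-1.0767;  ψ=arccos(-0.5976)=2.2113;  θ2=γ+ψ≈1.1347
rotate P by −φ3: (0.0178, 0.0308, -0.2888)
  A cos θ + B sin θ = C:  0.1022·cos θ + -0.2888·sin θ = -0.1320
  γ=atan2(-0.2888,0.1022)=-1.2306;  ψ=arccos(-0.4310)=2.0163;  θ3=γ+ψ≈0.7858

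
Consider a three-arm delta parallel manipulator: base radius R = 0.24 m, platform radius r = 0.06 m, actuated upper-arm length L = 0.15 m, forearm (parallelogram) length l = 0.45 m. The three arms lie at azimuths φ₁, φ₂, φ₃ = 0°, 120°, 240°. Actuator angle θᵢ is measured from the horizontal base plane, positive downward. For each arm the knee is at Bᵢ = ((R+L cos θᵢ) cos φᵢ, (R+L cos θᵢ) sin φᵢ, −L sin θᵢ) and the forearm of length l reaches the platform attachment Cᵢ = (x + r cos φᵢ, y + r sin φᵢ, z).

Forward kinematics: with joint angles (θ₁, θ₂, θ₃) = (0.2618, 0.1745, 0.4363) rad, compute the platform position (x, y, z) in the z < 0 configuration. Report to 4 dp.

arm 1 at φ=0.0°: e+L cos θ1 = 0.3249;  S1 = (0.3249, 0.0000, -0.0388)
S2 = (0.3277·cos120.0°, 0.3277·sin120.0°, -0.0260) = (-0.1639, 0.2838, -0.0260)
arm 3 at φ=240.0°: e+L cos θ3 = 0.3159;  S3 = (-0.1580, -0.2736, -0.0634)
eliminate P² terms by subtracting sphere 1 from 2 and 3
linear system: -0.9775x+0.5676y = 0.0010−0.0256z; -0.9657x+-0.5472y = -0.0032−-0.0491z
Cramer: x(z) = 0.0012-0.0128z;  y(z) = 0.0038-0.0671z
into |P−S₁|² = l²: 1.0047z² + 0.0854z + -0.0962 = 0;  Δ = 0.3938;  z = -0.3548 or 0.2698 → z<0 root = -0.3548
x = 0.0057, y = 0.0276

(0.0057, 0.0276, -0.3548)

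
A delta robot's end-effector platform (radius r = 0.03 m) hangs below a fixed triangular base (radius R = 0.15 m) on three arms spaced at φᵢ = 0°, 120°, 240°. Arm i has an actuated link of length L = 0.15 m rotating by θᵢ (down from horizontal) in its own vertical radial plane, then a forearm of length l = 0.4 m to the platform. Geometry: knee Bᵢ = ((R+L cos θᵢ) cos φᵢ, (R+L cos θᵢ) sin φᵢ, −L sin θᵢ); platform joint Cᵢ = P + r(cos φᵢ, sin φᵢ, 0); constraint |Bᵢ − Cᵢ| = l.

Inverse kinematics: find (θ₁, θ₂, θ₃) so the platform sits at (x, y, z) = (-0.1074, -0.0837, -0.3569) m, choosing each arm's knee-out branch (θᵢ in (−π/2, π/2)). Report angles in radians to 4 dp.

θ₁ = 0.9601, θ₂ = 0.6110, θ₃ = -0.0871

φ1=0.0° → target in arm frame (-0.1074, -0.0837)
  A=0.2274, B=-0.3569, C=(l²−L²−A²−y'²−z²)/(2L)=-0.1620
  θ1 = atan2(B,A) + arccos(C/0.4232) = 0.9601
rotate P by −φ2: (-0.0188, 0.1349, -0.3569)
  e−x'=0.1388;  (l²−L²−(e−x')²−y'²−z²)/2L = -0.0911
  γ=atan2(-0.3569,0.1388)=-1.1999;  ψ=arccos(-0.2379)=1.8110;  θ2=γ+ψ≈0.6110
φ3=240.0° → target in arm frame (0.1262, -0.0512)
  e−x'=-0.0062;  (l²−L²−(e−x')²−y'²−z²)/2L = 0.0249
  γ=atan2(-0.3569,-0.0062)=-1.5881;  ψ=arccos(0.0697)=1.5010;  θ3=γ+ψ≈-0.0871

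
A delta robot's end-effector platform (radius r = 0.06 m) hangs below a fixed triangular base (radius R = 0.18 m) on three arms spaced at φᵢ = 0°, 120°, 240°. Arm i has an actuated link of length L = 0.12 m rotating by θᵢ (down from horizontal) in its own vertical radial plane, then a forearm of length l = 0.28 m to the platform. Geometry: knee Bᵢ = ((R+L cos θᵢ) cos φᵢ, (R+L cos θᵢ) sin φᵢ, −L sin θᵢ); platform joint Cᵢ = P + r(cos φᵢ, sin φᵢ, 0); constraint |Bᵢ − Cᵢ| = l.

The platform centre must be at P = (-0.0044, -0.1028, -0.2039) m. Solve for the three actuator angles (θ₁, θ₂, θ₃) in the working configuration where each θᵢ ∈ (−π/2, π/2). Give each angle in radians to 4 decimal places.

φ1=0.0° → target in arm frame (-0.0044, -0.1028)
  A cos θ + B sin θ = C:  0.1244·cos θ + -0.2039·sin θ = -0.0151
  γ=atan2(-0.2039,0.1244)=-1.0230;  ψ=arccos(-0.0631)=1.6340;  θ1=γ+ψ≈0.6110
arm 2 (φ=120.0°): x'=-0.0868, y'=0.0552
  A=0.2068, B=-0.2039, C=(l²−L²−A²−y'²−z²)/(2L)=-0.0975
  γ=atan2(-0.2039,0.2068)=-0.7783;  ψ=arccos(-0.3357)=1.9132;  θ2=γ+ψ≈1.1349
rotate P by −φ3: (0.0912, 0.0476, -0.2039)
  A=0.0288, B=-0.2039, C=(l²−L²−A²−y'²−z²)/(2L)=0.0806
  √(A²+B²)=0.2059;  θ3 = -1.4306+1.1689 ≈ -0.2617

θ₁ = 0.6110, θ₂ = 1.1349, θ₃ = -0.2617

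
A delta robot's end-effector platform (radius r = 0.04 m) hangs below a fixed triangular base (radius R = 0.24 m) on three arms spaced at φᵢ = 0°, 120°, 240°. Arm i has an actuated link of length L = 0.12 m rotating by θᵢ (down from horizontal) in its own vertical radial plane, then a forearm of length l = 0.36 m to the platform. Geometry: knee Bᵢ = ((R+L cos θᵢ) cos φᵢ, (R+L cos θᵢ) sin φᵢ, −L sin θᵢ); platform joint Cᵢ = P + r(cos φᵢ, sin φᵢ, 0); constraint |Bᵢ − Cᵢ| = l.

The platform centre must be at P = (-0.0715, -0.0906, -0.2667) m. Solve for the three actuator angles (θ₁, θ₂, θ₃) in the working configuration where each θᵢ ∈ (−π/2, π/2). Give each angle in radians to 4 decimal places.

arm 1 (φ=0.0°): x'=-0.0715, y'=-0.0906
  A cos θ + B sin θ = C:  0.2715·cos θ + -0.2667·sin θ = -0.1577
  γ=atan2(-0.2667,0.2715)=-0.7765;  ψ=arccos(-0.4144)=1.9981;  θ1=γ+ψ≈1.2216
arm 2 (φ=120.0°): x'=-0.0427, y'=0.1072
  A=0.2427, B=-0.2667, C=(l²−L²−A²−y'²−z²)/(2L)=-0.1097
  √(A²+B²)=0.3606;  θ2 = -0.8325+1.8800 ≈ 1.0475
φ3=240.0° → target in arm frame (0.1142, -0.0166)
  e−x'=0.0858;  (l²−L²−(e−x')²−y'²−z²)/2L = 0.1518
  θ3 = atan2(B,A) + arccos(C/0.2802) = -0.2615

θ₁ = 1.2216, θ₂ = 1.0475, θ₃ = -0.2615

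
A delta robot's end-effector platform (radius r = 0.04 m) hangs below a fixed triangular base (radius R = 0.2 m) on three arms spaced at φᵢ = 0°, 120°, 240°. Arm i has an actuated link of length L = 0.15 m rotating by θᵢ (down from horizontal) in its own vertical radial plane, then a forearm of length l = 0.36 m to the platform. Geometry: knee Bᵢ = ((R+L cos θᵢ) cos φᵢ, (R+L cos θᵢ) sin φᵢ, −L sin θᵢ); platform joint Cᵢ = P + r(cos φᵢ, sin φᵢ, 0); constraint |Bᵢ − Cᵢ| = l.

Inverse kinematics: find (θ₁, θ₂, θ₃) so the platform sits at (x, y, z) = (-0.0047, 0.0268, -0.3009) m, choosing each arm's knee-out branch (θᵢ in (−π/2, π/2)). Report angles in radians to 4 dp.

φ1=0.0° → target in arm frame (-0.0047, 0.0268)
  e−x'=0.1647;  (l²−L²−(e−x')²−y'²−z²)/2L = -0.0376
  γ=atan2(-0.3009,0.1647)=-1.0700;  ψ=arccos(-0.1097)=1.6807;  θ1=γ+ψ≈0.6107
φ2=120.0° → target in arm frame (0.0256, -0.0093)
  A cos θ + B sin θ = C:  0.1344·cos θ + -0.3009·sin θ = -0.0053
  θ2 = atan2(B,A) + arccos(C/0.3296) = 0.4364
φ3=240.0° → target in arm frame (-0.0209, -0.0175)
  A=0.1809, B=-0.3009, C=(l²−L²−A²−y'²−z²)/(2L)=-0.0549
  θ3 = atan2(B,A) + arccos(C/0.3511) = 0.6981

θ₁ = 0.6107, θ₂ = 0.4364, θ₃ = 0.6981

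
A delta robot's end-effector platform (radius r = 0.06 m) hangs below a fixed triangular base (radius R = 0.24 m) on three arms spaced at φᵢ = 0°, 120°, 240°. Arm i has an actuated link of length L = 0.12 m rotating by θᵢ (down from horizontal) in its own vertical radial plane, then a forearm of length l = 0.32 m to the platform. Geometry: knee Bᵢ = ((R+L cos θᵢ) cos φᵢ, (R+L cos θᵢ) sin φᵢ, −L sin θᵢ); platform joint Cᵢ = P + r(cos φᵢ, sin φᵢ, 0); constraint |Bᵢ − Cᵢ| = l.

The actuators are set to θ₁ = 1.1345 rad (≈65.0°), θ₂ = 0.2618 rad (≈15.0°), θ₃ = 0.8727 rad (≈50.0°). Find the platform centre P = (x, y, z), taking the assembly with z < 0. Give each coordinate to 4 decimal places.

(-0.0525, 0.0443, -0.2510)

φ1=0.0°: virtual centre (0.2307, 0.0000, -0.1088), radius l
φ2=120.0°: virtual centre (-0.1480, 0.2563, -0.0311), radius l
φ3=240.0°: virtual centre (-0.1286, -0.2227, -0.0919), radius l
eliminate P² terms by subtracting sphere 1 from 2 and 3
[-0.7573 0.5125 0.1554]·P = 0.0235;  [-0.7186 -0.4454 0.0337]·P = 0.0095
Cramer: x(z) = -0.0217+0.1225z;  y(z) = 0.0137-0.1221z
into |P−centre ₁|² = l²: 1.0299z² + 0.1523z + -0.0267 = 0;  Δ = 0.1330;  z = -0.2510 or 0.1031 → z<0 root = -0.2510
x = -0.0525, y = 0.0443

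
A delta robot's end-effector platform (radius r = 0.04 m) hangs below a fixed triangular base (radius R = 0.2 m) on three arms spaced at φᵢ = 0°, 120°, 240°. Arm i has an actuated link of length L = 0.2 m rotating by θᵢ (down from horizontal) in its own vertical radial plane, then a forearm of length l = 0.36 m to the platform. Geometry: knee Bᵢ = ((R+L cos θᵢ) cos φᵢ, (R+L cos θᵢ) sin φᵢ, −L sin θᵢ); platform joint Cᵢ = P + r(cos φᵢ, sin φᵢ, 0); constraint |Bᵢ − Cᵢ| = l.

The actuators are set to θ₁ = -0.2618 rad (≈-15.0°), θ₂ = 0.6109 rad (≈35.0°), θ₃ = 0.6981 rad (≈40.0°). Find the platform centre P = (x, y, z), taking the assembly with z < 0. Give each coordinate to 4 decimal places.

φ1=0.0°: virtual centre (0.3532, 0.0000, 0.0518), radius l
S2 = (0.3238·cos120.0°, 0.3238·sin120.0°, -0.1147) = (-0.1619, 0.2804, -0.1147)
S3 = (0.3132·cos240.0°, 0.3132·sin240.0°, -0.1286) = (-0.1566, -0.2713, -0.1286)
|S₂|²−|S₁|² = -0.0094;  |S₃|²−|S₁|² = -0.0128
plane₁₂: -1.0302x+0.5609y+-0.3330z = -0.0094
det = 1.1308;  x = 0.0109+-0.3386z,  y = 0.0032+-0.0283z
into |P−S₁|² = l²: 1.1155z² + 0.1281z + -0.0097 = 0;  Δ = 0.0598;  z = -0.1670 or 0.0522 → z<0 root = -0.1670
x = 0.0674, y = 0.0079

(0.0674, 0.0079, -0.1670)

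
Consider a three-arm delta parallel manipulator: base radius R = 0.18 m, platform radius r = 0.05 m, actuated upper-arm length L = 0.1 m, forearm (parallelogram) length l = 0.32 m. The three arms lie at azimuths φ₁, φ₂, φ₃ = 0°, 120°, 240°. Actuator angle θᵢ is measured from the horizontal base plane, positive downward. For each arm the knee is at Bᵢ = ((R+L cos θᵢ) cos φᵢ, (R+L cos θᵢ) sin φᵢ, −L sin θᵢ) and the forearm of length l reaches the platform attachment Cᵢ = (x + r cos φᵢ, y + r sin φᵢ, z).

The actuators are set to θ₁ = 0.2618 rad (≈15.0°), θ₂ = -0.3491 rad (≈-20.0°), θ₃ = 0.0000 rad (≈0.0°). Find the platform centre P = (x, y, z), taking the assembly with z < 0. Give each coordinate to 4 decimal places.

(-0.0280, 0.0173, -0.2190)

arm 1 at φ=0.0°: e+L cos θ1 = 0.2266;  O1 = (0.2266, 0.0000, -0.0259)
arm 2 at φ=120.0°: e+L cos θ2 = 0.2240;  O2 = (-0.1120, 0.1940, 0.0342)
arm 3 at φ=240.0°: e+L cos θ3 = 0.2300;  O3 = (-0.1150, -0.1992, 0.0000)
eliminate P² terms by subtracting sphere 1 from 2 and 3
[-0.6772 0.3879 0.1202]·P = -0.0007;  [-0.6832 -0.3984 0.0518]·P = 0.0009
det = 0.5348;  x = -0.0001+0.1271z,  y = -0.0020+-0.0880z
quadratic in z: (1.0239)z²+(-0.0055)z+(-0.0503)=0, √Δ=0.4540 → z ∈ {-0.2190, 0.2244}; z = -0.2190 (taking z<0)
x = -0.0280, y = 0.0173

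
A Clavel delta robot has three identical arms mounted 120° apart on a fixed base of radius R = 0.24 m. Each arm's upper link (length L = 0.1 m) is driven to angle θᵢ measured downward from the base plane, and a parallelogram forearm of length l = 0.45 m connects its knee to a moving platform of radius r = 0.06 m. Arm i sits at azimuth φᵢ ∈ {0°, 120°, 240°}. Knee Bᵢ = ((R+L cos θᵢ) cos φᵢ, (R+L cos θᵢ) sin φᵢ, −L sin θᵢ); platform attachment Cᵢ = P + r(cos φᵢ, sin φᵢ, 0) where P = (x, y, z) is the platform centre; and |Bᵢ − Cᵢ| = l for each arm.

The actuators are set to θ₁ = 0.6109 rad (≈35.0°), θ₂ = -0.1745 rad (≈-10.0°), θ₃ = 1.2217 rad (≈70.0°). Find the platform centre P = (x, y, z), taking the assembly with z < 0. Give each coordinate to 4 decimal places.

arm 1 at φ=0.0°: ρ1 = 0.2619;  centre 1 = (0.2619, 0.0000, -0.0574)
centre 2 = (0.2785·cos120.0°, 0.2785·sin120.0°, 0.0174) = (-0.1392, 0.2412, 0.0174)
centre 3 = (0.2142·cos240.0°, 0.2142·sin240.0°, -0.0940) = (-0.1071, -0.1855, -0.0940)
subtract pairs → two planes through P
[-0.8023 0.4823 0.1494]·P = 0.0060;  [-0.7380 -0.3710 -0.0732]·P = -0.0172
det = 0.6537;  x = 0.0093+0.0308z,  y = 0.0278+-0.2586z
into |P−centre ₁|² = l²: 1.0678z² + 0.0848z + -0.1346 = 0;  Δ = 0.5822;  z = -0.3970 or 0.3176 → z<0 root = -0.3970
x = -0.0029, y = 0.1305

(-0.0029, 0.1305, -0.3970)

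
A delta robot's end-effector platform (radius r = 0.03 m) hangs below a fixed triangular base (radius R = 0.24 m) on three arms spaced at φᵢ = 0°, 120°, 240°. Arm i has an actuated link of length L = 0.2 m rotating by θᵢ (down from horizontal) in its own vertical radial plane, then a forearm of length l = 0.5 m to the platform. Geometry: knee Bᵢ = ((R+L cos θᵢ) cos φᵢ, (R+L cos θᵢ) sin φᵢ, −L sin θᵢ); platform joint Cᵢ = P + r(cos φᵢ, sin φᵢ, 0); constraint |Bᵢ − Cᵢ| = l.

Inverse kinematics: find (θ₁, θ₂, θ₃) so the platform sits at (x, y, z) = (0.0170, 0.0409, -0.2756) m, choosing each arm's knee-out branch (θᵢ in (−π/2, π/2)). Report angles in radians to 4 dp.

θ₁ = -0.1740, θ₂ = -0.2620, θ₃ = 0.2621

arm 1 (φ=0.0°): x'=0.0170, y'=0.0409
  A cos θ + B sin θ = C:  0.1930·cos θ + -0.2756·sin θ = 0.2378
  √(A²+B²)=0.3365;  θ1 = -0.9599+0.7858 ≈ -0.1740
rotate P by −φ2: (0.0269, -0.0352, -0.2756)
  A cos θ + B sin θ = C:  0.1831·cos θ + -0.2756·sin θ = 0.2482
  θ2 = atan2(B,A) + arccos(C/0.3309) = -0.2620
φ3=240.0° → target in arm frame (-0.0439, -0.0057)
  e−x'=0.2539;  (l²−L²−(e−x')²−y'²−z²)/2L = 0.1738
  θ3 = atan2(B,A) + arccos(C/0.3747) = 0.2621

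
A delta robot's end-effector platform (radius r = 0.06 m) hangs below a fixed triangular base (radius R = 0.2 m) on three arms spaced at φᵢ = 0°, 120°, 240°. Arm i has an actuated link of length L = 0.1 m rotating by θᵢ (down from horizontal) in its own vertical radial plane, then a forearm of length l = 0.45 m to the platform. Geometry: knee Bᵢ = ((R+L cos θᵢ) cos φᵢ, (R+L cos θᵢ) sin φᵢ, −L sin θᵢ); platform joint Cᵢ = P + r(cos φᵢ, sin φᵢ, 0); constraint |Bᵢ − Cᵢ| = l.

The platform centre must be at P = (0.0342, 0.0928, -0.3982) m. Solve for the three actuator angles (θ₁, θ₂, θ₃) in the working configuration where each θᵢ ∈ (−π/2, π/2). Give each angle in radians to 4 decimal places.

rotate P by −φ1: (0.0342, 0.0928, -0.3982)
  A cos θ + B sin θ = C:  0.1058·cos θ + -0.3982·sin θ = 0.0707
  √(A²+B²)=0.4120;  θ1 = -1.3111+1.3985 ≈ 0.0874
rotate P by −φ2: (0.0633, -0.0760, -0.3982)
  A=0.0767, B=-0.3982, C=(l²−L²−A²−y'²−z²)/(2L)=0.1114
  θ2 = atan2(B,A) + arccos(C/0.4055) = -0.0878
arm 3 (φ=240.0°): x'=-0.0975, y'=-0.0168
  A=0.2375, B=-0.3982, C=(l²−L²−A²−y'²−z²)/(2L)=-0.1137
  γ=atan2(-0.3982,0.2375)=-1.0331;  ψ=arccos(-0.2452)=1.8185;  θ3=γ+ψ≈0.7854

θ₁ = 0.0874, θ₂ = -0.0878, θ₃ = 0.7854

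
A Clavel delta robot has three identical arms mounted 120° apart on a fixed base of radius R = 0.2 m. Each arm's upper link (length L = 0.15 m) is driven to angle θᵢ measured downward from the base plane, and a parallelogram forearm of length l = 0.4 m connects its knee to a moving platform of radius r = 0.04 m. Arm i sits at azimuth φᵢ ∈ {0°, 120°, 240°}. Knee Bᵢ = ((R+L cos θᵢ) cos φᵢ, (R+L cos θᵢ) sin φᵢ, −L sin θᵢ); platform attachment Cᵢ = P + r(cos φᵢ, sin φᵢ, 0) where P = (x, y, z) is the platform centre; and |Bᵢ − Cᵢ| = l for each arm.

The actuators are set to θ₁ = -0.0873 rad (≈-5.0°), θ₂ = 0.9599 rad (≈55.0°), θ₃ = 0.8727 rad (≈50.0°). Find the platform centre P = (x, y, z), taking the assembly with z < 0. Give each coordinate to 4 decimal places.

arm 1 at φ=0.0°: e+L cos θ1 = 0.3094;  O1 = (0.3094, 0.0000, 0.0131)
arm 2 at φ=120.0°: e+L cos θ2 = 0.2460;  O2 = (-0.1230, 0.2131, -0.1229)
φ3=240.0°: virtual centre (-0.1282, -0.2221, -0.1149), radius l
eliminate P² terms by subtracting sphere 1 from 2 and 3
plane₁₂: -0.8649x+0.4262y+-0.2719z = -0.0203
det = 0.7571;  x = 0.0214+-0.3036z,  y = -0.0041+0.0219z
into |P−O₁|² = l²: 1.0926z² + 0.1485z + -0.0769 = 0;  Δ = 0.3581;  z = -0.3418 or 0.2059 → z<0 root = -0.3418
x = 0.1252, y = -0.0116

(0.1252, -0.0116, -0.3418)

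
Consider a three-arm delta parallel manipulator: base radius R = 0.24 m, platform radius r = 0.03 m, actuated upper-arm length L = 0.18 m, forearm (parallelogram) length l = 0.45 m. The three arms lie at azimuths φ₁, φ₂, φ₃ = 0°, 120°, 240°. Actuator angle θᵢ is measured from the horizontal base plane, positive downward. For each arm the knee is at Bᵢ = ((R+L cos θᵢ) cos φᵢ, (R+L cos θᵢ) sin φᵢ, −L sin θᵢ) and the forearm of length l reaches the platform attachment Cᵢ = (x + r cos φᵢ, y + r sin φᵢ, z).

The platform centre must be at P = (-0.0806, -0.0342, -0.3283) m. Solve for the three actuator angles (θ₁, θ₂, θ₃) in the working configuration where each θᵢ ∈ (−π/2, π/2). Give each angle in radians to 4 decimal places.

θ₁ = 0.8727, θ₂ = 0.4367, θ₃ = 0.0874

φ1=0.0° → target in arm frame (-0.0806, -0.0342)
  e−x'=0.2906;  (l²−L²−(e−x')²−y'²−z²)/2L = -0.0647
  γ=atan2(-0.3283,0.2906)=-0.8462;  ψ=arccos(-0.1476)=1.7190;  θ1=γ+ψ≈0.8727
rotate P by −φ2: (0.0107, 0.0869, -0.3283)
  e−x'=0.1993;  (l²−L²−(e−x')²−y'²−z²)/2L = 0.0418
  γ=atan2(-0.3283,0.1993)=-1.0252;  ψ=arccos(0.1088)=1.4618;  θ2=γ+ψ≈0.4367
φ3=240.0° → target in arm frame (0.0699, -0.0527)
  A cos θ + B sin θ = C:  0.1401·cos θ + -0.3283·sin θ = 0.1109
  γ=atan2(-0.3283,0.1401)=-1.1675;  ψ=arccos(0.3107)=1.2549;  θ3=γ+ψ≈0.0874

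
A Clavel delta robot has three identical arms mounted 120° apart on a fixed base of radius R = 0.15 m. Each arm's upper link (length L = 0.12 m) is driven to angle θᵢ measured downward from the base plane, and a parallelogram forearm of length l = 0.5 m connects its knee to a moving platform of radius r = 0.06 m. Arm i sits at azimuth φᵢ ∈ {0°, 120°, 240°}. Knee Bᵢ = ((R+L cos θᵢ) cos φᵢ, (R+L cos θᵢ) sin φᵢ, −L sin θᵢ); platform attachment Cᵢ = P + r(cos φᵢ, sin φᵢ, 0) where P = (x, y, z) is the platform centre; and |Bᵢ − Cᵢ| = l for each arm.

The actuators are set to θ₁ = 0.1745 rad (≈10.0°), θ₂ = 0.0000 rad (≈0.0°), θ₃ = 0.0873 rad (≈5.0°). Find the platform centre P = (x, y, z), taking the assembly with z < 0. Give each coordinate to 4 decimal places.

φ1=0.0°: virtual centre (0.2082, 0.0000, -0.0208), radius l
φ2=120.0°: virtual centre (-0.1050, 0.1819, 0.0000), radius l
centre 3 = (0.2095·cos240.0°, 0.2095·sin240.0°, -0.0105) = (-0.1048, -0.1815, -0.0105)
eliminate P² terms by subtracting sphere 1 from 2 and 3
linear system: -0.6264x+0.3637y = 0.0003−0.0417z; -0.6259x+-0.3629y = 0.0002−0.0207z
Cramer: x(z) = -0.0005+0.0498z;  y(z) = 0.0001-0.0288z
into |P−centre ₁|² = l²: 1.0033z² + 0.0209z + -0.2060 = 0;  Δ = 0.8273;  z = -0.4637 or 0.4429 → z<0 root = -0.4637
x = -0.0236, y = 0.0135

(-0.0236, 0.0135, -0.4637)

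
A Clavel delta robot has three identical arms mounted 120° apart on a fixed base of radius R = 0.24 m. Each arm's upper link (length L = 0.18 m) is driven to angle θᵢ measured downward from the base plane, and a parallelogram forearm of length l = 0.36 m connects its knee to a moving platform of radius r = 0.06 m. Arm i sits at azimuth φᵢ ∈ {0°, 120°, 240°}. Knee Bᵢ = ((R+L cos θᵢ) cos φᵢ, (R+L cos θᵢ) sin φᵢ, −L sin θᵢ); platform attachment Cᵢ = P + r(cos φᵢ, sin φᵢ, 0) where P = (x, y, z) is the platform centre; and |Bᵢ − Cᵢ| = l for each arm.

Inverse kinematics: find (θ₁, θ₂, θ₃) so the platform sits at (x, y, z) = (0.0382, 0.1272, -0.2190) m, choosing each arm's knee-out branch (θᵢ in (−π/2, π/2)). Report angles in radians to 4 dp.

θ₁ = 0.4363, θ₂ = 0.0005, θ₃ = 1.3090

arm 1 (φ=0.0°): x'=0.0382, y'=0.1272
  e−x'=0.1418;  (l²−L²−(e−x')²−y'²−z²)/2L = 0.0360
  θ1 = atan2(B,A) + arccos(C/0.2609) = 0.4363
rotate P by −φ2: (0.0911, -0.0967, -0.2190)
  A=0.0889, B=-0.2190, C=(l²−L²−A²−y'²−z²)/(2L)=0.0888
  √(A²+B²)=0.2364;  θ2 = -1.1850+1.1855 ≈ 0.0005
arm 3 (φ=240.0°): x'=-0.1293, y'=-0.0305
  A cos θ + B sin θ = C:  0.3093·cos θ + -0.2190·sin θ = -0.1315
  γ=atan2(-0.2190,0.3093)=-0.6162;  ψ=arccos(-0.3470)=1.9251;  θ3=γ+ψ≈1.3090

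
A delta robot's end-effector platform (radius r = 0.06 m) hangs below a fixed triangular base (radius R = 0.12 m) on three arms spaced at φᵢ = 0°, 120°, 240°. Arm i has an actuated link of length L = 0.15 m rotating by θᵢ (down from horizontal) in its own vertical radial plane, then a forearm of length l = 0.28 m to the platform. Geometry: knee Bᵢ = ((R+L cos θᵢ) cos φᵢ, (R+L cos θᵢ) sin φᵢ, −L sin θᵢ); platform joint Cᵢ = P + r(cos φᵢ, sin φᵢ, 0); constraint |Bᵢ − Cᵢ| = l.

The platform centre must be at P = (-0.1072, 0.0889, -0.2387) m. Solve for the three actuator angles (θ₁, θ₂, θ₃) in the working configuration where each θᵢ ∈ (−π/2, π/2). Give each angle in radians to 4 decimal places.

φ1=0.0° → target in arm frame (-0.1072, 0.0889)
  A=0.1672, B=-0.2387, C=(l²−L²−A²−y'²−z²)/(2L)=-0.1231
  √(A²+B²)=0.2914;  θ1 = -0.9598+2.0070 ≈ 1.0472
rotate P by −φ2: (0.1306, 0.0484, -0.2387)
  A=-0.0706, B=-0.2387, C=(l²−L²−A²−y'²−z²)/(2L)=-0.0280
  θ2 = atan2(B,A) + arccos(C/0.2489) = -0.1748
arm 3 (φ=240.0°): x'=-0.0234, y'=-0.1373
  e−x'=0.0834;  (l²−L²−(e−x')²−y'²−z²)/2L = -0.0896
  γ=atan2(-0.2387,0.0834)=-1.2347;  ψ=arccos(-0.3544)=1.9330;  θ3=γ+ψ≈0.6983

θ₁ = 1.0472, θ₂ = -0.1748, θ₃ = 0.6983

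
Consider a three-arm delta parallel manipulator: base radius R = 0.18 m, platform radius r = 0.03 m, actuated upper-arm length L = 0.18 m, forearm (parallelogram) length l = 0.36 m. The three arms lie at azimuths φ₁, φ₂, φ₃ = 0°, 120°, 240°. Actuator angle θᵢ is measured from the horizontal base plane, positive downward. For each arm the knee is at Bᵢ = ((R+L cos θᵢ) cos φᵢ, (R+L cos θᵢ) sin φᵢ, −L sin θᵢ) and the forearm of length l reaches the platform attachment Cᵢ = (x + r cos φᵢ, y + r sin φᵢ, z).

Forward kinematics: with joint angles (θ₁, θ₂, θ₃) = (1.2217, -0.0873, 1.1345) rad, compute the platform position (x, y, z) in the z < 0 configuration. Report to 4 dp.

arm 1 at φ=0.0°: ρ1 = 0.2116;  S1 = (0.2116, 0.0000, -0.1691)
φ2=120.0°: virtual centre (-0.1647, 0.2852, 0.0157), radius l
arm 3 at φ=240.0°: ρ3 = 0.2261;  S3 = (-0.1130, -0.1958, -0.1631)
|S₂|²−|S₁|² = 0.0353;  |S₃|²−|S₁|² = 0.0043
linear system: -0.7525x+0.5704y = 0.0353−0.3697z; -0.6492x+-0.3916y = 0.0043−0.0120z
Cramer: x(z) = -0.0245+0.2280z;  y(z) = 0.0296-0.3473z
quadratic in z: (1.1726)z²+(0.2101)z+(-0.0444)=0, √Δ=0.5023 → z ∈ {-0.3037, 0.1246}; z = -0.3037 (taking z<0)
x = -0.0938, y = 0.1351

(-0.0938, 0.1351, -0.3037)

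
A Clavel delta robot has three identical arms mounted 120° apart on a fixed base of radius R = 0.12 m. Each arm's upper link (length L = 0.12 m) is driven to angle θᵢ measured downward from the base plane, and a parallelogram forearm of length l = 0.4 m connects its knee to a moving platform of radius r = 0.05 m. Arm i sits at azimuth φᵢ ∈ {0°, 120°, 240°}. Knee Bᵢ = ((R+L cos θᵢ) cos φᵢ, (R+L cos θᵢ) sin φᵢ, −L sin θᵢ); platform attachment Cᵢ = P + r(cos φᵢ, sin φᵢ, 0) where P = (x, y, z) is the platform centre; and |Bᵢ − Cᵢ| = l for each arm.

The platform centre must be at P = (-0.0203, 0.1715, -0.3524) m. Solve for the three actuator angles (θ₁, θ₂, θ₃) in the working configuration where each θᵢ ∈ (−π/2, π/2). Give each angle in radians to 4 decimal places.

rotate P by −φ1: (-0.0203, 0.1715, -0.3524)
  A cos θ + B sin θ = C:  0.0903·cos θ + -0.3524·sin θ = -0.0673
  θ1 = atan2(B,A) + arccos(C/0.3638) = 0.4369
rotate P by −φ2: (0.1587, -0.0682, -0.3524)
  A=-0.0887, B=-0.3524, C=(l²−L²−A²−y'²−z²)/(2L)=0.0371
  γ=atan2(-0.3524,-0.0887)=-1.8173;  ψ=arccos(0.1021)=1.4685;  θ2=γ+ψ≈-0.3488
arm 3 (φ=240.0°): x'=-0.1384, y'=-0.1033
  e−x'=0.2084;  (l²−L²−(e−x')²−y'²−z²)/2L = -0.1362
  θ3 = atan2(B,A) + arccos(C/0.4094) = 0.8731

θ₁ = 0.4369, θ₂ = -0.3488, θ₃ = 0.8731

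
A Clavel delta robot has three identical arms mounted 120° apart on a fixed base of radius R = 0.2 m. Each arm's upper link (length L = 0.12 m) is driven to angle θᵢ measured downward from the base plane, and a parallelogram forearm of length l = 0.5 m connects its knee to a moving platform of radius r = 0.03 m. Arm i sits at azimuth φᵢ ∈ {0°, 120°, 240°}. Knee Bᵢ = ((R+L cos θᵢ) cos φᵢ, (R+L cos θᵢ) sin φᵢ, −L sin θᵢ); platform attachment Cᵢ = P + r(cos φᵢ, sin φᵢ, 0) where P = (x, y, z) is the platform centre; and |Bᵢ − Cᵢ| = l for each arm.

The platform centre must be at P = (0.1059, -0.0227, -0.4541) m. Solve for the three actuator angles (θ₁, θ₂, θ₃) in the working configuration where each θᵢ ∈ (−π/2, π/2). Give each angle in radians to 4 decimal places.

θ₁ = -0.0868, θ₂ = 0.7857, θ₃ = 0.6110

rotate P by −φ1: (0.1059, -0.0227, -0.4541)
  e−x'=0.0641;  (l²−L²−(e−x')²−y'²−z²)/2L = 0.1032
  γ=atan2(-0.4541,0.0641)=-1.4306;  ψ=arccos(0.2250)=1.3438;  θ1=γ+ψ≈-0.0868
φ2=120.0° → target in arm frame (-0.0726, -0.0804)
  A cos θ + B sin θ = C:  0.2426·cos θ + -0.4541·sin θ = -0.1497
  √(A²+B²)=0.5148;  θ2 = -1.0801+1.8658 ≈ 0.7857
arm 3 (φ=240.0°): x'=-0.0333, y'=0.1031
  A=0.2033, B=-0.4541, C=(l²−L²−A²−y'²−z²)/(2L)=-0.0940
  γ=atan2(-0.4541,0.2033)=-1.1499;  ψ=arccos(-0.1889)=1.7608;  θ3=γ+ψ≈0.6110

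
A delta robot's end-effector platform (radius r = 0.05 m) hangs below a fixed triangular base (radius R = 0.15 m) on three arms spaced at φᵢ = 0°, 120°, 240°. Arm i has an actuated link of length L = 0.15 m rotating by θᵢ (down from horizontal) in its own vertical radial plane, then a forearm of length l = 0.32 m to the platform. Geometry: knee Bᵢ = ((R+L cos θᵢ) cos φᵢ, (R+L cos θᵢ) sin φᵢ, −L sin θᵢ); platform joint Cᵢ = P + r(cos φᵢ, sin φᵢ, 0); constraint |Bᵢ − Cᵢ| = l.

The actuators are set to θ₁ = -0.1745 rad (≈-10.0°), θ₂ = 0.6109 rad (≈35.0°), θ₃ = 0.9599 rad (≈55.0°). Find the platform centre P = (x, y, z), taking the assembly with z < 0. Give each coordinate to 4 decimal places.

(0.1114, 0.0433, -0.2602)

centre 1 = (0.2477·cos0.0°, 0.2477·sin0.0°, 0.0260) = (0.2477, 0.0000, 0.0260)
centre 2 = (0.2229·cos120.0°, 0.2229·sin120.0°, -0.0860) = (-0.1114, 0.1930, -0.0860)
centre 3 = (0.1860·cos240.0°, 0.1860·sin240.0°, -0.1229) = (-0.0930, -0.1611, -0.1229)
eliminate P² terms by subtracting sphere 1 from 2 and 3
linear system: -0.7183x+0.3860y = -0.0050−-0.2242z; -0.6815x+-0.3222y = -0.0123−-0.2978z
Cramer: x(z) = 0.0129-0.3785z;  y(z) = 0.0111-0.1237z
quadratic in z: (1.1586)z²+(0.1230)z+(-0.0464)=0, √Δ=0.4800 → z ∈ {-0.2602, 0.1541}; z = -0.2602 (taking z<0)
x = 0.1114, y = 0.0433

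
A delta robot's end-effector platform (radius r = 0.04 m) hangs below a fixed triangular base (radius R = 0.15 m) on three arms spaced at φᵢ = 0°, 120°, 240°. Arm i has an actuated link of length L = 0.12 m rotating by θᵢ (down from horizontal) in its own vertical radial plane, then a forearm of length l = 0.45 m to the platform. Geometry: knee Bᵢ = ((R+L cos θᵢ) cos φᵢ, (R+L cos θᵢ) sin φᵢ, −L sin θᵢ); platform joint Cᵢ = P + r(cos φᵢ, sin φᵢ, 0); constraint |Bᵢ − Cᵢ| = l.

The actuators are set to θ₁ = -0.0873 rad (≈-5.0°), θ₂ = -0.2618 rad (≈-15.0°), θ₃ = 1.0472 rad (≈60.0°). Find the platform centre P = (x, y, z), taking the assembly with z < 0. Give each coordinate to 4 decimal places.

(0.0770, 0.1723, -0.3762)

φ1=0.0°: virtual centre (0.2295, 0.0000, 0.0105), radius l
arm 2 at φ=120.0°: ρ2 = 0.2259;  centre 2 = (-0.1130, 0.1956, 0.0311)
φ3=240.0°: virtual centre (-0.0850, -0.1472, -0.1039), radius l
subtract pairs → two planes through P
[-0.6850 0.3913 0.0412]·P = -0.0008;  [-0.6291 -0.2944 -0.2288]·P = -0.0131
Cramer: x(z) = 0.0120-0.1728z;  y(z) = 0.0189-0.4078z
into |P−centre ₁|² = l²: 1.1961z² + 0.0388z + -0.1547 = 0;  Δ = 0.7417;  z = -0.3762 or 0.3438 → z<0 root = -0.3762
x = 0.0770, y = 0.1723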